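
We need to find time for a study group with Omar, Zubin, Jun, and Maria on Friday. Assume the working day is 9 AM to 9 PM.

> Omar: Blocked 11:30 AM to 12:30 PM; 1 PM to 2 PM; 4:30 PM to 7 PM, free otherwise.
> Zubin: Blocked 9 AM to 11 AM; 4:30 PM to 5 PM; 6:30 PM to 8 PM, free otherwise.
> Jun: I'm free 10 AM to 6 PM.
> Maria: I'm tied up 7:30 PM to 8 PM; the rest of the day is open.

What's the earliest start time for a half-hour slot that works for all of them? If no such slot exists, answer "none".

11:00

Omar free: 09:00-11:30, 12:30-13:00, 14:00-16:30, 19:00-21:00 (invert busy blocks within the working day).
Zubin free: 11:00-16:30, 17:00-18:30, 20:00-21:00 (invert busy blocks within the working day).
Jun free: 10:00-18:00.
Maria free: 09:00-19:30, 20:00-21:00 (invert busy blocks within the working day).
Omar ∩ Zubin: 11:00-11:30, 12:30-13:00, 14:00-16:30, 20:00-21:00.
Omar ∩ Zubin ∩ Jun: 11:00-11:30, 12:30-13:00, 14:00-16:30.
Omar ∩ Zubin ∩ Jun ∩ Maria: 11:00-11:30, 12:30-13:00, 14:00-16:30.
The first common window of at least 30 minutes is 11:00-11:30, so the earliest start is 11:00.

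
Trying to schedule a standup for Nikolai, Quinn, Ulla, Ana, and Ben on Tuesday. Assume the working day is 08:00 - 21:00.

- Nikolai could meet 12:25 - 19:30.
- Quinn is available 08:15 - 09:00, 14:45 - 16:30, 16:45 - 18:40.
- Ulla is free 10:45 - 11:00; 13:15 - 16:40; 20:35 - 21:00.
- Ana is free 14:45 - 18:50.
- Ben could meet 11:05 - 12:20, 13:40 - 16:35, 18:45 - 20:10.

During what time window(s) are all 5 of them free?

Nikolai ∩ Quinn: 14:45-16:30, 16:45-18:40.
Nikolai ∩ Quinn ∩ Ulla: 14:45-16:30.
Nikolai ∩ Quinn ∩ Ulla ∩ Ana: 14:45-16:30.
Nikolai ∩ Quinn ∩ Ulla ∩ Ana ∩ Ben: 14:45-16:30.

14:45-16:30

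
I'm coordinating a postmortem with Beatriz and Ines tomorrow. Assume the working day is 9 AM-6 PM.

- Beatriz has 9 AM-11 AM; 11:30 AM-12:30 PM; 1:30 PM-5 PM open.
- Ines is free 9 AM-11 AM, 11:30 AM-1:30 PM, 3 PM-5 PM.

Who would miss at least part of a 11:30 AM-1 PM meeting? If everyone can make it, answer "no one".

Beatriz

Beatriz: not fully free for 11:30-13:00. Ines: free for 11:30-13:00.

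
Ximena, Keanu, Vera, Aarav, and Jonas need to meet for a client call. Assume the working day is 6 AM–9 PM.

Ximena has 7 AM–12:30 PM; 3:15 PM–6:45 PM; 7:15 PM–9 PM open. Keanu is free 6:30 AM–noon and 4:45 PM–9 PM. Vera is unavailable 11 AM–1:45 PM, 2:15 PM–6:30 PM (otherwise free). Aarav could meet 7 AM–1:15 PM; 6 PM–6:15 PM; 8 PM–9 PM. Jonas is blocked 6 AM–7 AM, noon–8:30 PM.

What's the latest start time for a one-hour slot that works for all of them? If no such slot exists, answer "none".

Ximena free: 07:00-12:30, 15:15-18:45, 19:15-21:00.
Keanu free: 06:30-12:00, 16:45-21:00.
Vera free: 06:00-11:00, 13:45-14:15, 18:30-21:00 (invert busy blocks within the working day).
Aarav free: 07:00-13:15, 18:00-18:15, 20:00-21:00.
Jonas free: 07:00-12:00, 20:30-21:00 (invert busy blocks within the working day).
Ximena ∩ Keanu: 07:00-12:00, 16:45-18:45, 19:15-21:00.
Ximena ∩ Keanu ∩ Vera: 07:00-11:00, 18:30-18:45, 19:15-21:00.
Ximena ∩ Keanu ∩ Vera ∩ Aarav: 07:00-11:00, 20:00-21:00.
Ximena ∩ Keanu ∩ Vera ∩ Aarav ∩ Jonas: 07:00-11:00, 20:30-21:00.
So the common availability across everyone is 07:00-11:00, 20:30-21:00.
The last common window of at least 60 minutes is 07:00-11:00; a 60-minute meeting can start as late as 10:00 and still end by 11:00.

10:00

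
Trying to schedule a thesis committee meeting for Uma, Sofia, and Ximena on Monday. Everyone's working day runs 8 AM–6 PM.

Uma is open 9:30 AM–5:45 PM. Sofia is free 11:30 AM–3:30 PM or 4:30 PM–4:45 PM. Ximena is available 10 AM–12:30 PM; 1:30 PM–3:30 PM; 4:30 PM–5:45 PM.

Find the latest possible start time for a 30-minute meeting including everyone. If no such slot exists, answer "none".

Uma ∩ Sofia: 11:30-15:30, 16:30-16:45.
Uma ∩ Sofia ∩ Ximena: 11:30-12:30, 13:30-15:30, 16:30-16:45.
Those are the intersection windows.
The last common window of at least 30 minutes is 13:30-15:30; a 30-minute meeting can start as late as 15:00 and still end by 15:30.

15:00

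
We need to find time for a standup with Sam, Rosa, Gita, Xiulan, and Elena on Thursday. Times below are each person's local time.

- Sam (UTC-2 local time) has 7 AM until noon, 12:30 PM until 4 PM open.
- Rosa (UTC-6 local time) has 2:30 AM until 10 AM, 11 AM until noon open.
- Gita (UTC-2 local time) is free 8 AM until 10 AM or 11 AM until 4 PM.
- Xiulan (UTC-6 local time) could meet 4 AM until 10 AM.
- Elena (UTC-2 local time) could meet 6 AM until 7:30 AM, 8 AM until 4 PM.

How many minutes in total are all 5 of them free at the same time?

Sam in UTC: 09:00-14:00, 14:30-18:00 (add 2h to convert from UTC-2).
Rosa in UTC: 08:30-16:00, 17:00-18:00 (add 6h to convert from UTC-6).
Gita in UTC: 10:00-12:00, 13:00-18:00 (add 2h to convert from UTC-2).
Xiulan in UTC: 10:00-16:00 (add 6h to convert from UTC-6).
Elena in UTC: 08:00-09:30, 10:00-18:00 (add 2h to convert from UTC-2).
Sam ∩ Rosa: 09:00-14:00, 14:30-16:00, 17:00-18:00.
Sam ∩ Rosa ∩ Gita: 10:00-12:00, 13:00-14:00, 14:30-16:00, 17:00-18:00.
Sam ∩ Rosa ∩ Gita ∩ Xiulan: 10:00-12:00, 13:00-14:00, 14:30-16:00.
Sam ∩ Rosa ∩ Gita ∩ Xiulan ∩ Elena: 10:00-12:00, 13:00-14:00, 14:30-16:00.
Summing the common windows: 120 + 60 + 90 = 270 minutes.

270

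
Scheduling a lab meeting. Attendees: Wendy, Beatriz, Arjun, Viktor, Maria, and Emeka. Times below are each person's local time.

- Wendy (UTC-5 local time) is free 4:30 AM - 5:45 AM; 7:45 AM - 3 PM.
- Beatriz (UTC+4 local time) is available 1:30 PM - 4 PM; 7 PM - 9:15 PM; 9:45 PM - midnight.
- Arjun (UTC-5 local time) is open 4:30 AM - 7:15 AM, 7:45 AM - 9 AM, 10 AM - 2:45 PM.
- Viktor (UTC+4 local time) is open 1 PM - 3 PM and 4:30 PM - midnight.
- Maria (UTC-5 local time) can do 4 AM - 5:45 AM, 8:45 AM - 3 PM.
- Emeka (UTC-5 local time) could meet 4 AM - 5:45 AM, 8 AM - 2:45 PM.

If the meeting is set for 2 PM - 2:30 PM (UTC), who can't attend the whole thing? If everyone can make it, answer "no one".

Arjun, Beatriz

Wendy in UTC: 09:30-10:45, 12:45-20:00 (add 5h to convert from UTC-5).
Beatriz in UTC: 09:30-12:00, 15:00-17:15, 17:45-20:00 (subtract 4h to convert from UTC+4).
Arjun in UTC: 09:30-12:15, 12:45-14:00, 15:00-19:45 (add 5h to convert from UTC-5).
Viktor in UTC: 09:00-11:00, 12:30-20:00 (subtract 4h to convert from UTC+4).
Maria in UTC: 09:00-10:45, 13:45-20:00 (add 5h to convert from UTC-5).
Emeka in UTC: 09:00-10:45, 13:00-19:45 (add 5h to convert from UTC-5).
Wendy: free for 14:00-14:30. Beatriz: not fully free for 14:00-14:30. Arjun: not fully free for 14:00-14:30. Viktor: free for 14:00-14:30. Maria: free for 14:00-14:30. Emeka: free for 14:00-14:30.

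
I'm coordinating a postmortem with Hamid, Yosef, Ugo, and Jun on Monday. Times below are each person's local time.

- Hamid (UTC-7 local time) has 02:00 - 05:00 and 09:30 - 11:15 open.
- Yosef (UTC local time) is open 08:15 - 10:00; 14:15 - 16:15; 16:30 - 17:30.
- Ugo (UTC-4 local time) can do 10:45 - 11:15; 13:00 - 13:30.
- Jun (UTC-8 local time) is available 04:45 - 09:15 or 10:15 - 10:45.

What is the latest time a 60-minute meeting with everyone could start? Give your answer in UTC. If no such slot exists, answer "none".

Hamid in UTC: 09:00-12:00, 16:30-18:15 (add 7h to convert from UTC-7).
Yosef in UTC: 08:15-10:00, 14:15-16:15, 16:30-17:30.
Ugo in UTC: 14:45-15:15, 17:00-17:30 (add 4h to convert from UTC-4).
Jun in UTC: 12:45-17:15, 18:15-18:45 (add 8h to convert from UTC-8).
Hamid ∩ Yosef: 09:00-10:00, 16:30-17:30.
Hamid ∩ Yosef ∩ Ugo: 17:00-17:30.
Hamid ∩ Yosef ∩ Ugo ∩ Jun: 17:00-17:15.
So the common availability across everyone is 17:00-17:15.
No common window is at least 60 minutes long.

none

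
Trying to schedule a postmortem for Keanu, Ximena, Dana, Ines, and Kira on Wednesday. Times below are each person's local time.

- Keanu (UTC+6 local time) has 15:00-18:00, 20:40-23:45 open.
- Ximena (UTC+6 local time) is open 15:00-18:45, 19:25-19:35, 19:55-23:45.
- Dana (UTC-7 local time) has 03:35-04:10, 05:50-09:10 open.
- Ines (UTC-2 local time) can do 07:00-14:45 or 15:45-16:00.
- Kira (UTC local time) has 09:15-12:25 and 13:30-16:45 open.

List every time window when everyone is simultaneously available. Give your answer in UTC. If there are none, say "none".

10:35-11:10, 14:40-16:10

Keanu in UTC: 09:00-12:00, 14:40-17:45 (subtract 6h to convert from UTC+6).
Ximena in UTC: 09:00-12:45, 13:25-13:35, 13:55-17:45 (subtract 6h to convert from UTC+6).
Dana in UTC: 10:35-11:10, 12:50-16:10 (add 7h to convert from UTC-7).
Ines in UTC: 09:00-16:45, 17:45-18:00 (add 2h to convert from UTC-2).
Kira in UTC: 09:15-12:25, 13:30-16:45.
Keanu ∩ Ximena: 09:00-12:00, 14:40-17:45.
Keanu ∩ Ximena ∩ Dana: 10:35-11:10, 14:40-16:10.
Keanu ∩ Ximena ∩ Dana ∩ Ines: 10:35-11:10, 14:40-16:10.
Keanu ∩ Ximena ∩ Dana ∩ Ines ∩ Kira: 10:35-11:10, 14:40-16:10.
So the common availability across everyone is 10:35-11:10, 14:40-16:10.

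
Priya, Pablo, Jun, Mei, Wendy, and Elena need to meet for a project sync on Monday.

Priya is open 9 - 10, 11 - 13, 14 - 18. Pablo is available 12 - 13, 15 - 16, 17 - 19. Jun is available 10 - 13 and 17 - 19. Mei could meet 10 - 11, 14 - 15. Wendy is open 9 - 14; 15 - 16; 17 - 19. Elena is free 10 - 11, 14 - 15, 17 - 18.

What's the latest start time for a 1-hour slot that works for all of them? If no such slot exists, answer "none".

none

Priya ∩ Pablo: 12:00-13:00, 15:00-16:00, 17:00-18:00.
Priya ∩ Pablo ∩ Jun: 12:00-13:00, 17:00-18:00.
Priya ∩ Pablo ∩ Jun ∩ Mei: ∅.
Priya ∩ Pablo ∩ Jun ∩ Mei ∩ Wendy: ∅.
Priya ∩ Pablo ∩ Jun ∩ Mei ∩ Wendy ∩ Elena: ∅.
There is no time when everyone is free.
No common window is at least 60 minutes long.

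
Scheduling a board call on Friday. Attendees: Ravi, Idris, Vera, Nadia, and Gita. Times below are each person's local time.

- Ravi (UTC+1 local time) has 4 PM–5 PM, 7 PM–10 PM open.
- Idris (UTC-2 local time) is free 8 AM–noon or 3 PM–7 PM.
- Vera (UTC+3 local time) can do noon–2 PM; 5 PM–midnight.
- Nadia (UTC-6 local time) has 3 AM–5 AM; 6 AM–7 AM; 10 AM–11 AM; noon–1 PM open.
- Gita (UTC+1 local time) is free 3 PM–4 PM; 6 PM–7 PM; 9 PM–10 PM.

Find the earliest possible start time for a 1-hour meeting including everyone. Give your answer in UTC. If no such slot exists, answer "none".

Ravi in UTC: 15:00-16:00, 18:00-21:00 (subtract 1h to convert from UTC+1).
Idris in UTC: 10:00-14:00, 17:00-21:00 (add 2h to convert from UTC-2).
Vera in UTC: 09:00-11:00, 14:00-21:00 (subtract 3h to convert from UTC+3).
Nadia in UTC: 09:00-11:00, 12:00-13:00, 16:00-17:00, 18:00-19:00 (add 6h to convert from UTC-6).
Gita in UTC: 14:00-15:00, 17:00-18:00, 20:00-21:00 (subtract 1h to convert from UTC+1).
Ravi ∩ Idris: 18:00-21:00.
Ravi ∩ Idris ∩ Vera: 18:00-21:00.
Ravi ∩ Idris ∩ Vera ∩ Nadia: 18:00-19:00.
Ravi ∩ Idris ∩ Vera ∩ Nadia ∩ Gita: ∅.
There is no time when everyone is free.
No common window is at least 60 minutes long.

none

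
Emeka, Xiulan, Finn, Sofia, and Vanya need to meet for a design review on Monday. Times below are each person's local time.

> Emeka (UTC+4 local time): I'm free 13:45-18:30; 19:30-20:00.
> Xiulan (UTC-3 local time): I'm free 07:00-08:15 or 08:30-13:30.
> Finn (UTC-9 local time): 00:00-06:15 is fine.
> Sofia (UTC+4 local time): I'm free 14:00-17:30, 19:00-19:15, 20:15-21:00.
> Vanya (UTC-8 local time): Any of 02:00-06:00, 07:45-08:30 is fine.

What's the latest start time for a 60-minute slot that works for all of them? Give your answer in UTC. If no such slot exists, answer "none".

12:30

Emeka in UTC: 09:45-14:30, 15:30-16:00 (subtract 4h to convert from UTC+4).
Xiulan in UTC: 10:00-11:15, 11:30-16:30 (add 3h to convert from UTC-3).
Finn in UTC: 09:00-15:15 (add 9h to convert from UTC-9).
Sofia in UTC: 10:00-13:30, 15:00-15:15, 16:15-17:00 (subtract 4h to convert from UTC+4).
Vanya in UTC: 10:00-14:00, 15:45-16:30 (add 8h to convert from UTC-8).
Emeka ∩ Xiulan: 10:00-11:15, 11:30-14:30, 15:30-16:00.
Emeka ∩ Xiulan ∩ Finn: 10:00-11:15, 11:30-14:30.
Emeka ∩ Xiulan ∩ Finn ∩ Sofia: 10:00-11:15, 11:30-13:30.
Emeka ∩ Xiulan ∩ Finn ∩ Sofia ∩ Vanya: 10:00-11:15, 11:30-13:30.
The last common window of at least 60 minutes is 11:30-13:30; a 60-minute meeting can start as late as 12:30 and still end by 13:30.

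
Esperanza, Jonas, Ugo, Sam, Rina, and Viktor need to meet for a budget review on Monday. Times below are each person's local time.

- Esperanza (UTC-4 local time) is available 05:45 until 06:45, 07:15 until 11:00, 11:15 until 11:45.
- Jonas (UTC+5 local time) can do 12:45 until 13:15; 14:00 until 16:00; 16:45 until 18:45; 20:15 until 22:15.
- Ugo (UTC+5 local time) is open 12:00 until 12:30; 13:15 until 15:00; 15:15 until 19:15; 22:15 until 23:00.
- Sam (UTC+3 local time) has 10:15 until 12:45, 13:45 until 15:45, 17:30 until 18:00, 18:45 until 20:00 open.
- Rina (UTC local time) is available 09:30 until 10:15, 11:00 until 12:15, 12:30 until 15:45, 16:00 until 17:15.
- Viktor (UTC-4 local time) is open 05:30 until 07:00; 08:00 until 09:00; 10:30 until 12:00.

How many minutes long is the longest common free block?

Esperanza in UTC: 09:45-10:45, 11:15-15:00, 15:15-15:45 (add 4h to convert from UTC-4).
Jonas in UTC: 07:45-08:15, 09:00-11:00, 11:45-13:45, 15:15-17:15 (subtract 5h to convert from UTC+5).
Ugo in UTC: 07:00-07:30, 08:15-10:00, 10:15-14:15, 17:15-18:00 (subtract 5h to convert from UTC+5).
Sam in UTC: 07:15-09:45, 10:45-12:45, 14:30-15:00, 15:45-17:00 (subtract 3h to convert from UTC+3).
Rina in UTC: 09:30-10:15, 11:00-12:15, 12:30-15:45, 16:00-17:15.
Viktor in UTC: 09:30-11:00, 12:00-13:00, 14:30-16:00 (add 4h to convert from UTC-4).
Esperanza ∩ Jonas: 09:45-10:45, 11:45-13:45, 15:15-15:45.
Esperanza ∩ Jonas ∩ Ugo: 09:45-10:00, 10:15-10:45, 11:45-13:45.
Esperanza ∩ Jonas ∩ Ugo ∩ Sam: 11:45-12:45.
Esperanza ∩ Jonas ∩ Ugo ∩ Sam ∩ Rina: 11:45-12:15, 12:30-12:45.
Esperanza ∩ Jonas ∩ Ugo ∩ Sam ∩ Rina ∩ Viktor: 12:00-12:15, 12:30-12:45.
The longest is 12:00-12:15 at 15 minutes.

15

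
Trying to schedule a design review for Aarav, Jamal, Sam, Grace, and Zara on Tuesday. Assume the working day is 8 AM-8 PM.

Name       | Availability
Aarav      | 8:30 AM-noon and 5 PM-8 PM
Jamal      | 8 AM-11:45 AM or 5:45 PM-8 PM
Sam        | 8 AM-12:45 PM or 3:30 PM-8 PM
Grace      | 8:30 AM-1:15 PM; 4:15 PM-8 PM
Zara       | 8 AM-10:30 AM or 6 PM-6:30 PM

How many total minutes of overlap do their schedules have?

Aarav ∩ Jamal: 08:30-11:45, 17:45-20:00.
Aarav ∩ Jamal ∩ Sam: 08:30-11:45, 17:45-20:00.
Aarav ∩ Jamal ∩ Sam ∩ Grace: 08:30-11:45, 17:45-20:00.
Aarav ∩ Jamal ∩ Sam ∩ Grace ∩ Zara: 08:30-10:30, 18:00-18:30.
So the common availability across everyone is 08:30-10:30, 18:00-18:30.
Summing the common windows: 120 + 30 = 150 minutes.

150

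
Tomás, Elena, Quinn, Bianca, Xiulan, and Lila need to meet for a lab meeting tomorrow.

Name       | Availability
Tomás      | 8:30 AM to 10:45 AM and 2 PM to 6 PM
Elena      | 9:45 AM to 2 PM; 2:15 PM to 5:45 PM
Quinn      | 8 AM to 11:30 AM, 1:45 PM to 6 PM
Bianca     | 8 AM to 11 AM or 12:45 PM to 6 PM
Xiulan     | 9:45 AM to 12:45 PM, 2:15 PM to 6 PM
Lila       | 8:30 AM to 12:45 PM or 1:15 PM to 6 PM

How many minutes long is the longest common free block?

210

Tomás ∩ Elena: 09:45-10:45, 14:15-17:45.
Tomás ∩ Elena ∩ Quinn: 09:45-10:45, 14:15-17:45.
Tomás ∩ Elena ∩ Quinn ∩ Bianca: 09:45-10:45, 14:15-17:45.
Tomás ∩ Elena ∩ Quinn ∩ Bianca ∩ Xiulan: 09:45-10:45, 14:15-17:45.
Tomás ∩ Elena ∩ Quinn ∩ Bianca ∩ Xiulan ∩ Lila: 09:45-10:45, 14:15-17:45.
The longest is 14:15-17:45 at 210 minutes.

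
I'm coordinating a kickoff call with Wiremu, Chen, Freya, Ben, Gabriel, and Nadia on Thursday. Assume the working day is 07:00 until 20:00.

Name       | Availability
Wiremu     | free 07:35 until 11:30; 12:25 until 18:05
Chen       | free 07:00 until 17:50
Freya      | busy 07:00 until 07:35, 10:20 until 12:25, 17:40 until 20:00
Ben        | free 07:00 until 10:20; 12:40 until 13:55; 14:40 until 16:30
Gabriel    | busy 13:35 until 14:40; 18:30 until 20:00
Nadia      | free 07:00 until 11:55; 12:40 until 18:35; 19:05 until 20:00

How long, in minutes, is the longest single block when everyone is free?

165

Wiremu free: 07:35-11:30, 12:25-18:05.
Chen free: 07:00-17:50.
Freya free: 07:35-10:20, 12:25-17:40 (invert busy blocks within the working day).
Ben free: 07:00-10:20, 12:40-13:55, 14:40-16:30.
Gabriel free: 07:00-13:35, 14:40-18:30 (invert busy blocks within the working day).
Nadia free: 07:00-11:55, 12:40-18:35, 19:05-20:00.
Wiremu ∩ Chen: 07:35-11:30, 12:25-17:50.
Wiremu ∩ Chen ∩ Freya: 07:35-10:20, 12:25-17:40.
Wiremu ∩ Chen ∩ Freya ∩ Ben: 07:35-10:20, 12:40-13:55, 14:40-16:30.
Wiremu ∩ Chen ∩ Freya ∩ Ben ∩ Gabriel: 07:35-10:20, 12:40-13:35, 14:40-16:30.
Wiremu ∩ Chen ∩ Freya ∩ Ben ∩ Gabriel ∩ Nadia: 07:35-10:20, 12:40-13:35, 14:40-16:30.
Those are the intersection windows.
The longest is 07:35-10:20 at 165 minutes.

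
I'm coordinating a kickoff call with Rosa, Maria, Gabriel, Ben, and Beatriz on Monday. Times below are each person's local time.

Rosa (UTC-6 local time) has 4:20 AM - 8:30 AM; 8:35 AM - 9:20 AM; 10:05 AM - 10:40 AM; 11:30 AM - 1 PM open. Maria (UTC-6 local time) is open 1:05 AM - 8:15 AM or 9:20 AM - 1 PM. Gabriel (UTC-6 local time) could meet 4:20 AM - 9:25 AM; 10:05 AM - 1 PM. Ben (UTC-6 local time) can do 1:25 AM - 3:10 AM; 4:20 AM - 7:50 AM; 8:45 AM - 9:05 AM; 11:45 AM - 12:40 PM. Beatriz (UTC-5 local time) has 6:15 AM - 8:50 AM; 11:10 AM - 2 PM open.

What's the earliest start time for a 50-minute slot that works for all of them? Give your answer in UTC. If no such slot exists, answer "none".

11:15

Rosa in UTC: 10:20-14:30, 14:35-15:20, 16:05-16:40, 17:30-19:00 (add 6h to convert from UTC-6).
Maria in UTC: 07:05-14:15, 15:20-19:00 (add 6h to convert from UTC-6).
Gabriel in UTC: 10:20-15:25, 16:05-19:00 (add 6h to convert from UTC-6).
Ben in UTC: 07:25-09:10, 10:20-13:50, 14:45-15:05, 17:45-18:40 (add 6h to convert from UTC-6).
Beatriz in UTC: 11:15-13:50, 16:10-19:00 (add 5h to convert from UTC-5).
Rosa ∩ Maria: 10:20-14:15, 16:05-16:40, 17:30-19:00.
Rosa ∩ Maria ∩ Gabriel: 10:20-14:15, 16:05-16:40, 17:30-19:00.
Rosa ∩ Maria ∩ Gabriel ∩ Ben: 10:20-13:50, 17:45-18:40.
Rosa ∩ Maria ∩ Gabriel ∩ Ben ∩ Beatriz: 11:15-13:50, 17:45-18:40.
The first common window of at least 50 minutes is 11:15-13:50, so the earliest start is 11:15.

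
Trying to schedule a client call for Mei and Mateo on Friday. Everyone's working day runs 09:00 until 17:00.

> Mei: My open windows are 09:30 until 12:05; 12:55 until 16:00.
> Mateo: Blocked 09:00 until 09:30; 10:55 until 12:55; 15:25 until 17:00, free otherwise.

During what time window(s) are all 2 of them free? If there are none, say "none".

Mei free: 09:30-12:05, 12:55-16:00.
Mateo free: 09:30-10:55, 12:55-15:25 (invert busy blocks within the working day).
Mei ∩ Mateo: 09:30-10:55, 12:55-15:25.

09:30-10:55, 12:55-15:25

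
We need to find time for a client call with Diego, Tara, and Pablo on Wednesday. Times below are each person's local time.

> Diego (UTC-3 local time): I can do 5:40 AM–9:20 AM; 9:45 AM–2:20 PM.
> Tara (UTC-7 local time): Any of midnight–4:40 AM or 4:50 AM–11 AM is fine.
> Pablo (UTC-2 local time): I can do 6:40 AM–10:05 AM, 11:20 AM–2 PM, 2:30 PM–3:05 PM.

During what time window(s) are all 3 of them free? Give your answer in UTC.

Diego in UTC: 08:40-12:20, 12:45-17:20 (add 3h to convert from UTC-3).
Tara in UTC: 07:00-11:40, 11:50-18:00 (add 7h to convert from UTC-7).
Pablo in UTC: 08:40-12:05, 13:20-16:00, 16:30-17:05 (add 2h to convert from UTC-2).
Diego ∩ Tara: 08:40-11:40, 11:50-12:20, 12:45-17:20.
Diego ∩ Tara ∩ Pablo: 08:40-11:40, 11:50-12:05, 13:20-16:00, 16:30-17:05.
Those are the intersection windows.

08:40-11:40, 11:50-12:05, 13:20-16:00, 16:30-17:05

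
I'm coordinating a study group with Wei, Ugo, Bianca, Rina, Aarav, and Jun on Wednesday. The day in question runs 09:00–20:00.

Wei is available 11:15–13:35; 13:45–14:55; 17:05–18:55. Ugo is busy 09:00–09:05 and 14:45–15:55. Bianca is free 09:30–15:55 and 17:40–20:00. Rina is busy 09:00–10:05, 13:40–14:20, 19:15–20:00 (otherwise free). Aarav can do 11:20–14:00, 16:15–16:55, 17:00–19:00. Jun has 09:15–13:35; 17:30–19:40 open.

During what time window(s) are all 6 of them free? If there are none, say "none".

11:20-13:35, 17:40-18:55

Wei free: 11:15-13:35, 13:45-14:55, 17:05-18:55.
Ugo free: 09:05-14:45, 15:55-20:00 (invert busy blocks within the working day).
Bianca free: 09:30-15:55, 17:40-20:00.
Rina free: 10:05-13:40, 14:20-19:15 (invert busy blocks within the working day).
Aarav free: 11:20-14:00, 16:15-16:55, 17:00-19:00.
Jun free: 09:15-13:35, 17:30-19:40.
Wei ∩ Ugo: 11:15-13:35, 13:45-14:45, 17:05-18:55.
Wei ∩ Ugo ∩ Bianca: 11:15-13:35, 13:45-14:45, 17:40-18:55.
Wei ∩ Ugo ∩ Bianca ∩ Rina: 11:15-13:35, 14:20-14:45, 17:40-18:55.
Wei ∩ Ugo ∩ Bianca ∩ Rina ∩ Aarav: 11:20-13:35, 17:40-18:55.
Wei ∩ Ugo ∩ Bianca ∩ Rina ∩ Aarav ∩ Jun: 11:20-13:35, 17:40-18:55.
So the common availability across everyone is 11:20-13:35, 17:40-18:55.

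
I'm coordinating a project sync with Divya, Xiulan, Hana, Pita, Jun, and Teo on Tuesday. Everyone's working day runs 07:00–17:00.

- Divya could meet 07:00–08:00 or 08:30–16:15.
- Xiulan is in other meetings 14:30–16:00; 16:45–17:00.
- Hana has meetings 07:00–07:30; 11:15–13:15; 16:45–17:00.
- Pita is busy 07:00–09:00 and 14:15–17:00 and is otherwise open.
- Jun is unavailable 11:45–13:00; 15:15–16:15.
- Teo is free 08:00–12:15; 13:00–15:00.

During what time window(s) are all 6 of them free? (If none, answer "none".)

Divya free: 07:00-08:00, 08:30-16:15.
Xiulan free: 07:00-14:30, 16:00-16:45 (invert busy blocks within the working day).
Hana free: 07:30-11:15, 13:15-16:45 (invert busy blocks within the working day).
Pita free: 09:00-14:15 (invert busy blocks within the working day).
Jun free: 07:00-11:45, 13:00-15:15, 16:15-17:00 (invert busy blocks within the working day).
Teo free: 08:00-12:15, 13:00-15:00.
Divya ∩ Xiulan: 07:00-08:00, 08:30-14:30, 16:00-16:15.
Divya ∩ Xiulan ∩ Hana: 07:30-08:00, 08:30-11:15, 13:15-14:30, 16:00-16:15.
Divya ∩ Xiulan ∩ Hana ∩ Pita: 09:00-11:15, 13:15-14:15.
Divya ∩ Xiulan ∩ Hana ∩ Pita ∩ Jun: 09:00-11:15, 13:15-14:15.
Divya ∩ Xiulan ∩ Hana ∩ Pita ∩ Jun ∩ Teo: 09:00-11:15, 13:15-14:15.

09:00-11:15, 13:15-14:15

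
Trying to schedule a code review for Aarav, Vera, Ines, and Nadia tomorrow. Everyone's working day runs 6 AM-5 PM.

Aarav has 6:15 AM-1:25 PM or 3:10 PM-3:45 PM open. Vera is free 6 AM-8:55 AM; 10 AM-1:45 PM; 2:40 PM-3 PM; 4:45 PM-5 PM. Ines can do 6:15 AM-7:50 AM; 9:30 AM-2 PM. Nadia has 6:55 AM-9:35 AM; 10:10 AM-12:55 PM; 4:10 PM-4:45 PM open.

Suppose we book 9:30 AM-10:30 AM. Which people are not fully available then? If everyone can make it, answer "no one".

Aarav: free for 09:30-10:30. Vera: not fully free for 09:30-10:30. Ines: free for 09:30-10:30. Nadia: not fully free for 09:30-10:30.

Nadia, Vera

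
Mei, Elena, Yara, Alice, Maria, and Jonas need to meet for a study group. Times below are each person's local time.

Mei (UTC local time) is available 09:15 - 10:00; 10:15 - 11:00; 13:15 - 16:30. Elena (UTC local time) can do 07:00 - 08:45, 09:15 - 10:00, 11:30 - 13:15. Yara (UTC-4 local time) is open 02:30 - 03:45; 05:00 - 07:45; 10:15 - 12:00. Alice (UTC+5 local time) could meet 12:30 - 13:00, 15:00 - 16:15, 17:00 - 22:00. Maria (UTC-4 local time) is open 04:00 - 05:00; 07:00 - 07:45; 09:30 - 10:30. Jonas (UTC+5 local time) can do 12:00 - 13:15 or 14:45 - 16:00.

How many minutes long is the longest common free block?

Mei in UTC: 09:15-10:00, 10:15-11:00, 13:15-16:30.
Elena in UTC: 07:00-08:45, 09:15-10:00, 11:30-13:15.
Yara in UTC: 06:30-07:45, 09:00-11:45, 14:15-16:00 (add 4h to convert from UTC-4).
Alice in UTC: 07:30-08:00, 10:00-11:15, 12:00-17:00 (subtract 5h to convert from UTC+5).
Maria in UTC: 08:00-09:00, 11:00-11:45, 13:30-14:30 (add 4h to convert from UTC-4).
Jonas in UTC: 07:00-08:15, 09:45-11:00 (subtract 5h to convert from UTC+5).
Mei ∩ Elena: 09:15-10:00.
Mei ∩ Elena ∩ Yara: 09:15-10:00.
Mei ∩ Elena ∩ Yara ∩ Alice: ∅.
Mei ∩ Elena ∩ Yara ∩ Alice ∩ Maria: ∅.
Mei ∩ Elena ∩ Yara ∩ Alice ∩ Maria ∩ Jonas: ∅.
There is no time when everyone is free.
No common window exists, so the longest block is 0 minutes.

0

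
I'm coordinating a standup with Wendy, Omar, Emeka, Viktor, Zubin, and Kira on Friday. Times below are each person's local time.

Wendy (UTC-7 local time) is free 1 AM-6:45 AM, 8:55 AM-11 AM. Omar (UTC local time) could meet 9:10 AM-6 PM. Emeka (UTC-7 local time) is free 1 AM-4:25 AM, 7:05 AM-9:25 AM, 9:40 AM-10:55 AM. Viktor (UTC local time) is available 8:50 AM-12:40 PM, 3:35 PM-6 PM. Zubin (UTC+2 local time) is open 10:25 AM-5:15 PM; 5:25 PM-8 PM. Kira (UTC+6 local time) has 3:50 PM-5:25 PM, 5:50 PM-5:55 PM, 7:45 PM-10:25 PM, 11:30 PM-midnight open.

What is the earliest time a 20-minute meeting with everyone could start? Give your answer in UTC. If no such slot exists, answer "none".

09:50

Wendy in UTC: 08:00-13:45, 15:55-18:00 (add 7h to convert from UTC-7).
Omar in UTC: 09:10-18:00.
Emeka in UTC: 08:00-11:25, 14:05-16:25, 16:40-17:55 (add 7h to convert from UTC-7).
Viktor in UTC: 08:50-12:40, 15:35-18:00.
Zubin in UTC: 08:25-15:15, 15:25-18:00 (subtract 2h to convert from UTC+2).
Kira in UTC: 09:50-11:25, 11:50-11:55, 13:45-16:25, 17:30-18:00 (subtract 6h to convert from UTC+6).
Wendy ∩ Omar: 09:10-13:45, 15:55-18:00.
Wendy ∩ Omar ∩ Emeka: 09:10-11:25, 15:55-16:25, 16:40-17:55.
Wendy ∩ Omar ∩ Emeka ∩ Viktor: 09:10-11:25, 15:55-16:25, 16:40-17:55.
Wendy ∩ Omar ∩ Emeka ∩ Viktor ∩ Zubin: 09:10-11:25, 15:55-16:25, 16:40-17:55.
Wendy ∩ Omar ∩ Emeka ∩ Viktor ∩ Zubin ∩ Kira: 09:50-11:25, 15:55-16:25, 17:30-17:55.
Those are the intersection windows.
The first common window of at least 20 minutes is 09:50-11:25, so the earliest start is 09:50.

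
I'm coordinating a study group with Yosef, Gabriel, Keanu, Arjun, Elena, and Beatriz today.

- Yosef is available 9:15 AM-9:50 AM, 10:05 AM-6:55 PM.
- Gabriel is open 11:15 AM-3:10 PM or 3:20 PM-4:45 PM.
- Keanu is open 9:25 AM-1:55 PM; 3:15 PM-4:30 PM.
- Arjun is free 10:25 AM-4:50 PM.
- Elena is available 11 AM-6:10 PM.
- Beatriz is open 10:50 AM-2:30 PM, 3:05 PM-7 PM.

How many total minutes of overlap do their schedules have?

Yosef ∩ Gabriel: 11:15-15:10, 15:20-16:45.
Yosef ∩ Gabriel ∩ Keanu: 11:15-13:55, 15:20-16:30.
Yosef ∩ Gabriel ∩ Keanu ∩ Arjun: 11:15-13:55, 15:20-16:30.
Yosef ∩ Gabriel ∩ Keanu ∩ Arjun ∩ Elena: 11:15-13:55, 15:20-16:30.
Yosef ∩ Gabriel ∩ Keanu ∩ Arjun ∩ Elena ∩ Beatriz: 11:15-13:55, 15:20-16:30.
Summing the common windows: 160 + 70 = 230 minutes.

230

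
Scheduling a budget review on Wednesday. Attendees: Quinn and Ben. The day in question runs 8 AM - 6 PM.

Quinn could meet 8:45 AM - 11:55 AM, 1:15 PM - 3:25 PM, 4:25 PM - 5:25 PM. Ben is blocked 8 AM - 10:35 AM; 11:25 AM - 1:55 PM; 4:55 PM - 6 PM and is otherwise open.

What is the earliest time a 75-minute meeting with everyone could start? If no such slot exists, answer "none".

13:55

Quinn free: 08:45-11:55, 13:15-15:25, 16:25-17:25.
Ben free: 10:35-11:25, 13:55-16:55 (invert busy blocks within the working day).
Quinn ∩ Ben: 10:35-11:25, 13:55-15:25, 16:25-16:55.
Those are the intersection windows.
The first common window of at least 75 minutes is 13:55-15:25, so the earliest start is 13:55.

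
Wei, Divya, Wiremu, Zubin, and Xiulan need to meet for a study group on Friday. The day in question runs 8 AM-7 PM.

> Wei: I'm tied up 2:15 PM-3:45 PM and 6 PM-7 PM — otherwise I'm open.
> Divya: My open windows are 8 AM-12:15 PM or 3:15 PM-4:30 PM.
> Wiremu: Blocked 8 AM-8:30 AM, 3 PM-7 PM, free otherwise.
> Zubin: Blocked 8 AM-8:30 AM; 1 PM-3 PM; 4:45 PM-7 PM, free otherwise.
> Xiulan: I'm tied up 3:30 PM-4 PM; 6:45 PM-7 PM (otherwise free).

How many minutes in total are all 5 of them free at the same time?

225

Wei free: 08:00-14:15, 15:45-18:00 (invert busy blocks within the working day).
Divya free: 08:00-12:15, 15:15-16:30.
Wiremu free: 08:30-15:00 (invert busy blocks within the working day).
Zubin free: 08:30-13:00, 15:00-16:45 (invert busy blocks within the working day).
Xiulan free: 08:00-15:30, 16:00-18:45 (invert busy blocks within the working day).
Wei ∩ Divya: 08:00-12:15, 15:45-16:30.
Wei ∩ Divya ∩ Wiremu: 08:30-12:15.
Wei ∩ Divya ∩ Wiremu ∩ Zubin: 08:30-12:15.
Wei ∩ Divya ∩ Wiremu ∩ Zubin ∩ Xiulan: 08:30-12:15.
Those are the intersection windows.
That's a single block of 225 minutes.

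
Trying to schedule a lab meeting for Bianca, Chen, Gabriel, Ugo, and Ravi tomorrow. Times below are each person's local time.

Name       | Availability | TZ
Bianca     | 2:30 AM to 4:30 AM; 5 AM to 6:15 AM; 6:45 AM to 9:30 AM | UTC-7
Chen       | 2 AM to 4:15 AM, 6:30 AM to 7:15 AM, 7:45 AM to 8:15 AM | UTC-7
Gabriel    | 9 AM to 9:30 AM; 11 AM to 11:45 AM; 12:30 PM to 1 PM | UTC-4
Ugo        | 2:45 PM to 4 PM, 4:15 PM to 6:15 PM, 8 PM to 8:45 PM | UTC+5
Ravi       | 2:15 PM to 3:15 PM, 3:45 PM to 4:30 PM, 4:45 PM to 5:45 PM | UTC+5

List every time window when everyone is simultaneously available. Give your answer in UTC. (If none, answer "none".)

Bianca in UTC: 09:30-11:30, 12:00-13:15, 13:45-16:30 (add 7h to convert from UTC-7).
Chen in UTC: 09:00-11:15, 13:30-14:15, 14:45-15:15 (add 7h to convert from UTC-7).
Gabriel in UTC: 13:00-13:30, 15:00-15:45, 16:30-17:00 (add 4h to convert from UTC-4).
Ugo in UTC: 09:45-11:00, 11:15-13:15, 15:00-15:45 (subtract 5h to convert from UTC+5).
Ravi in UTC: 09:15-10:15, 10:45-11:30, 11:45-12:45 (subtract 5h to convert from UTC+5).
Bianca ∩ Chen: 09:30-11:15, 13:45-14:15, 14:45-15:15.
Bianca ∩ Chen ∩ Gabriel: 15:00-15:15.
Bianca ∩ Chen ∩ Gabriel ∩ Ugo: 15:00-15:15.
Bianca ∩ Chen ∩ Gabriel ∩ Ugo ∩ Ravi: ∅.
There is no time when everyone is free.

none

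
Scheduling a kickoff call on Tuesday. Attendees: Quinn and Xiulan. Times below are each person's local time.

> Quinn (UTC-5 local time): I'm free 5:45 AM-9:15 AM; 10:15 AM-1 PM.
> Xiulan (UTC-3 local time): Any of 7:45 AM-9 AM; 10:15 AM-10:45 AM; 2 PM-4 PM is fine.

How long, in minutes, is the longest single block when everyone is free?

75

Quinn in UTC: 10:45-14:15, 15:15-18:00 (add 5h to convert from UTC-5).
Xiulan in UTC: 10:45-12:00, 13:15-13:45, 17:00-19:00 (add 3h to convert from UTC-3).
Quinn ∩ Xiulan: 10:45-12:00, 13:15-13:45, 17:00-18:00.
Those are the intersection windows.
The longest is 10:45-12:00 at 75 minutes.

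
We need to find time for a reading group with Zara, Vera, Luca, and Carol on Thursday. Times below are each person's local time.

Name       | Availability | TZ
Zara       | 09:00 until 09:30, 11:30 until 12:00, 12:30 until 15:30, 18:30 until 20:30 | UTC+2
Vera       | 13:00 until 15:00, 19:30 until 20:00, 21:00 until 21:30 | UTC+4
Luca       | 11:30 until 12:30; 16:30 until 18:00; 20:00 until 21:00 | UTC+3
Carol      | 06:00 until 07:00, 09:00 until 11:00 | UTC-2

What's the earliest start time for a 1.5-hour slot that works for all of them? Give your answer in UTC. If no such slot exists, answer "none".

none

Zara in UTC: 07:00-07:30, 09:30-10:00, 10:30-13:30, 16:30-18:30 (subtract 2h to convert from UTC+2).
Vera in UTC: 09:00-11:00, 15:30-16:00, 17:00-17:30 (subtract 4h to convert from UTC+4).
Luca in UTC: 08:30-09:30, 13:30-15:00, 17:00-18:00 (subtract 3h to convert from UTC+3).
Carol in UTC: 08:00-09:00, 11:00-13:00 (add 2h to convert from UTC-2).
Zara ∩ Vera: 09:30-10:00, 10:30-11:00, 17:00-17:30.
Zara ∩ Vera ∩ Luca: 17:00-17:30.
Zara ∩ Vera ∩ Luca ∩ Carol: ∅.
There is no time when everyone is free.
No common window is at least 90 minutes long.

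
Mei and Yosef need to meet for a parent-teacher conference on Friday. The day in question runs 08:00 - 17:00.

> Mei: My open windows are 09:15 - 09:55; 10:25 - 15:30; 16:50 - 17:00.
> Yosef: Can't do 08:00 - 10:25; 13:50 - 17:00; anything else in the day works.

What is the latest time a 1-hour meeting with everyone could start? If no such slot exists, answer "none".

Mei free: 09:15-09:55, 10:25-15:30, 16:50-17:00.
Yosef free: 10:25-13:50 (invert busy blocks within the working day).
Mei ∩ Yosef: 10:25-13:50.
The last common window of at least 60 minutes is 10:25-13:50; a 60-minute meeting can start as late as 12:50 and still end by 13:50.

12:50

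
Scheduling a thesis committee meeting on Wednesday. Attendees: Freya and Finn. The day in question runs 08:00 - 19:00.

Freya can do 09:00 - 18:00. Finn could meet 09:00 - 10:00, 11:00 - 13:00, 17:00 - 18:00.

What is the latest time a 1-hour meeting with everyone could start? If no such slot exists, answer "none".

Freya ∩ Finn: 09:00-10:00, 11:00-13:00, 17:00-18:00.
Those are the intersection windows.
The last common window of at least 60 minutes is 17:00-18:00; a 60-minute meeting can start as late as 17:00 and still end by 18:00.

17:00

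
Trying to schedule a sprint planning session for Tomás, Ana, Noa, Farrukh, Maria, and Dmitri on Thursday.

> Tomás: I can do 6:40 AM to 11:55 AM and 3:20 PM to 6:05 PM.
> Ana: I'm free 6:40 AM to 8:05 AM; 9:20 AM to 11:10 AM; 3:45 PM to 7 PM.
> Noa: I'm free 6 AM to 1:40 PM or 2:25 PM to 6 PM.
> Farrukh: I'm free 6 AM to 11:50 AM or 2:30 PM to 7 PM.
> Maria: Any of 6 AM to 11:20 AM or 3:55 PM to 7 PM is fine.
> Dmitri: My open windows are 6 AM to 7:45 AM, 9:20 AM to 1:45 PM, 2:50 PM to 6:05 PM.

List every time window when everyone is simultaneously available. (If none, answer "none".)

Tomás ∩ Ana: 06:40-08:05, 09:20-11:10, 15:45-18:05.
Tomás ∩ Ana ∩ Noa: 06:40-08:05, 09:20-11:10, 15:45-18:00.
Tomás ∩ Ana ∩ Noa ∩ Farrukh: 06:40-08:05, 09:20-11:10, 15:45-18:00.
Tomás ∩ Ana ∩ Noa ∩ Farrukh ∩ Maria: 06:40-08:05, 09:20-11:10, 15:55-18:00.
Tomás ∩ Ana ∩ Noa ∩ Farrukh ∩ Maria ∩ Dmitri: 06:40-07:45, 09:20-11:10, 15:55-18:00.
So the common availability across everyone is 06:40-07:45, 09:20-11:10, 15:55-18:00.

06:40-07:45, 09:20-11:10, 15:55-18:00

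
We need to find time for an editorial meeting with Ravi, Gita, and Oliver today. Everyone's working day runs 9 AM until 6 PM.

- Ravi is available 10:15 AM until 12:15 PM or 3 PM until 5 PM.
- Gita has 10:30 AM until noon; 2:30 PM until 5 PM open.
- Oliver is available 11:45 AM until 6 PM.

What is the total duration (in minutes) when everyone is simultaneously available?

Ravi ∩ Gita: 10:30-12:00, 15:00-17:00.
Ravi ∩ Gita ∩ Oliver: 11:45-12:00, 15:00-17:00.
So the common availability across everyone is 11:45-12:00, 15:00-17:00.
Summing the common windows: 15 + 120 = 135 minutes.

135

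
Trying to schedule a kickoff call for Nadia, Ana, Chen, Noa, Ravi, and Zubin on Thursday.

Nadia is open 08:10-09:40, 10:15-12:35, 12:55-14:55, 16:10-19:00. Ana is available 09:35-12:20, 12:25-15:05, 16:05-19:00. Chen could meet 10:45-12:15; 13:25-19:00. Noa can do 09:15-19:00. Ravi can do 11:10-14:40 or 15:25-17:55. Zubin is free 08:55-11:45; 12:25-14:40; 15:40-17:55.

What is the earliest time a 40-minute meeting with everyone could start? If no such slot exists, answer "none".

13:25

Nadia ∩ Ana: 09:35-09:40, 10:15-12:20, 12:25-12:35, 12:55-14:55, 16:10-19:00.
Nadia ∩ Ana ∩ Chen: 10:45-12:15, 13:25-14:55, 16:10-19:00.
Nadia ∩ Ana ∩ Chen ∩ Noa: 10:45-12:15, 13:25-14:55, 16:10-19:00.
Nadia ∩ Ana ∩ Chen ∩ Noa ∩ Ravi: 11:10-12:15, 13:25-14:40, 16:10-17:55.
Nadia ∩ Ana ∩ Chen ∩ Noa ∩ Ravi ∩ Zubin: 11:10-11:45, 13:25-14:40, 16:10-17:55.
Those are the intersection windows.
The first common window of at least 40 minutes is 13:25-14:40, so the earliest start is 13:25.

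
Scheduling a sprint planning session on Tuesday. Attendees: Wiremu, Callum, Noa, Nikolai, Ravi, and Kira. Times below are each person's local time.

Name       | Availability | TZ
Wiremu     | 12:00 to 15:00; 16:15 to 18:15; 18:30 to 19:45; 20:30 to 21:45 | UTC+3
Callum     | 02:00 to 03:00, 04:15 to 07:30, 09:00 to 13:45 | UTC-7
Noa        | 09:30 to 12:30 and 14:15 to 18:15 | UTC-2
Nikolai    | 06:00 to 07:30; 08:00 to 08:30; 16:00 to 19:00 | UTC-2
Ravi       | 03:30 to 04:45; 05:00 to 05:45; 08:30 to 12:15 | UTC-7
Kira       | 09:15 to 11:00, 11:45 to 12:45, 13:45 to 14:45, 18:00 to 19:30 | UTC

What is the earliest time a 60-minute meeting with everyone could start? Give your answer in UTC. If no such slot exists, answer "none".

Wiremu in UTC: 09:00-12:00, 13:15-15:15, 15:30-16:45, 17:30-18:45 (subtract 3h to convert from UTC+3).
Callum in UTC: 09:00-10:00, 11:15-14:30, 16:00-20:45 (add 7h to convert from UTC-7).
Noa in UTC: 11:30-14:30, 16:15-20:15 (add 2h to convert from UTC-2).
Nikolai in UTC: 08:00-09:30, 10:00-10:30, 18:00-21:00 (add 2h to convert from UTC-2).
Ravi in UTC: 10:30-11:45, 12:00-12:45, 15:30-19:15 (add 7h to convert from UTC-7).
Kira in UTC: 09:15-11:00, 11:45-12:45, 13:45-14:45, 18:00-19:30.
Wiremu ∩ Callum: 09:00-10:00, 11:15-12:00, 13:15-14:30, 16:00-16:45, 17:30-18:45.
Wiremu ∩ Callum ∩ Noa: 11:30-12:00, 13:15-14:30, 16:15-16:45, 17:30-18:45.
Wiremu ∩ Callum ∩ Noa ∩ Nikolai: 18:00-18:45.
Wiremu ∩ Callum ∩ Noa ∩ Nikolai ∩ Ravi: 18:00-18:45.
Wiremu ∩ Callum ∩ Noa ∩ Nikolai ∩ Ravi ∩ Kira: 18:00-18:45.
So the common availability across everyone is 18:00-18:45.
No common window is at least 60 minutes long.

none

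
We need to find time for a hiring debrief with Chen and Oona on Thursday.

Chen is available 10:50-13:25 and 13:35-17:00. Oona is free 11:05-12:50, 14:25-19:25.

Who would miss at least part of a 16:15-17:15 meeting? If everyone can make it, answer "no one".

Chen

Chen: not fully free for 16:15-17:15. Oona: free for 16:15-17:15.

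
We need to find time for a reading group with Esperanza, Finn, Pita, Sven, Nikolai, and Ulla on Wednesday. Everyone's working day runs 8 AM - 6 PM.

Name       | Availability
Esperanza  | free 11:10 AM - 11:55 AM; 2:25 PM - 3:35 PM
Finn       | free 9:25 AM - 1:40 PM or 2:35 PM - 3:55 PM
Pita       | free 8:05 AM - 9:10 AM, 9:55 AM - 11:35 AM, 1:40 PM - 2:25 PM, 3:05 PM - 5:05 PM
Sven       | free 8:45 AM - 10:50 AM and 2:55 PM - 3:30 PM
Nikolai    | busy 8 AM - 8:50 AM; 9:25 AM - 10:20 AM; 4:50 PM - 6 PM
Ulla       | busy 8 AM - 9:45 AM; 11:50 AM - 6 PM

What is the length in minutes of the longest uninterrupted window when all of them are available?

0

Esperanza free: 11:10-11:55, 14:25-15:35.
Finn free: 09:25-13:40, 14:35-15:55.
Pita free: 08:05-09:10, 09:55-11:35, 13:40-14:25, 15:05-17:05.
Sven free: 08:45-10:50, 14:55-15:30.
Nikolai free: 08:50-09:25, 10:20-16:50 (invert busy blocks within the working day).
Ulla free: 09:45-11:50 (invert busy blocks within the working day).
Esperanza ∩ Finn: 11:10-11:55, 14:35-15:35.
Esperanza ∩ Finn ∩ Pita: 11:10-11:35, 15:05-15:35.
Esperanza ∩ Finn ∩ Pita ∩ Sven: 15:05-15:30.
Esperanza ∩ Finn ∩ Pita ∩ Sven ∩ Nikolai: 15:05-15:30.
Esperanza ∩ Finn ∩ Pita ∩ Sven ∩ Nikolai ∩ Ulla: ∅.
There is no time when everyone is free.
No common window exists, so the longest block is 0 minutes.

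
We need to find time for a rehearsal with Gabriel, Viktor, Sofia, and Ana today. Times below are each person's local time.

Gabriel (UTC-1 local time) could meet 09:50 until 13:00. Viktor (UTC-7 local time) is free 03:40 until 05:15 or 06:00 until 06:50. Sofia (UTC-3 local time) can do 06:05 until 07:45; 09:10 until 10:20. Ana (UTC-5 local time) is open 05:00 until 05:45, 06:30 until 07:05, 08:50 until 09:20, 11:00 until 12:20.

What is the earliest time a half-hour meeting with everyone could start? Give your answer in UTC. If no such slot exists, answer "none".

Gabriel in UTC: 10:50-14:00 (add 1h to convert from UTC-1).
Viktor in UTC: 10:40-12:15, 13:00-13:50 (add 7h to convert from UTC-7).
Sofia in UTC: 09:05-10:45, 12:10-13:20 (add 3h to convert from UTC-3).
Ana in UTC: 10:00-10:45, 11:30-12:05, 13:50-14:20, 16:00-17:20 (add 5h to convert from UTC-5).
Gabriel ∩ Viktor: 10:50-12:15, 13:00-13:50.
Gabriel ∩ Viktor ∩ Sofia: 12:10-12:15, 13:00-13:20.
Gabriel ∩ Viktor ∩ Sofia ∩ Ana: ∅.
There is no time when everyone is free.
No common window is at least 30 minutes long.

none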